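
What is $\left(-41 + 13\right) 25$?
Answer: $-700$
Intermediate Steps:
$\left(-41 + 13\right) 25 = \left(-28\right) 25 = -700$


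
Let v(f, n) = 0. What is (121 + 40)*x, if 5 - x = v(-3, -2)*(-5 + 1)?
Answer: 805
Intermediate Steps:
x = 5 (x = 5 - 0*(-5 + 1) = 5 - 0*(-4) = 5 - 1*0 = 5 + 0 = 5)
(121 + 40)*x = (121 + 40)*5 = 161*5 = 805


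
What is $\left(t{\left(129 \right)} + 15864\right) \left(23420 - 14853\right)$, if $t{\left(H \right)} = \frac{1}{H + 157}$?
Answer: $\frac{2989952195}{22} \approx 1.3591 \cdot 10^{8}$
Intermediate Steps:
$t{\left(H \right)} = \frac{1}{157 + H}$
$\left(t{\left(129 \right)} + 15864\right) \left(23420 - 14853\right) = \left(\frac{1}{157 + 129} + 15864\right) \left(23420 - 14853\right) = \left(\frac{1}{286} + 15864\right) 8567 = \frac{4537105}{286} \cdot 8567 = \frac{2989952195}{22}$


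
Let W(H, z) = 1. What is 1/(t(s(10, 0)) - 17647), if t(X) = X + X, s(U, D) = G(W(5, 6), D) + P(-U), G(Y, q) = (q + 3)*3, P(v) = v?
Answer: -1/17649 ≈ -5.6660e-5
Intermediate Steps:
G(Y, q) = 9 + 3*q (G(Y, q) = (3 + q)*3 = 9 + 3*q)
s(U, D) = 9 - U + 3*D (s(U, D) = (9 + 3*D) - U = 9 - U + 3*D)
t(X) = 2*X
1/(t(s(10, 0)) - 17647) = 1/(2*(9 - 1*10 + 3*0) - 17647) = 1/(2*(9 - 10 + 0) - 17647) = 1/(2*(-1) - 17647) = 1/(-2 - 17647) = 1/(-17649) = -1/17649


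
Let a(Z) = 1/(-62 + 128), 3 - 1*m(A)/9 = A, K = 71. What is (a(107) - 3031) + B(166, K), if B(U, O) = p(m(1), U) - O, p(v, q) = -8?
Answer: -205259/66 ≈ -3110.0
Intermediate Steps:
m(A) = 27 - 9*A
a(Z) = 1/66
B(U, O) = -8 - O
(a(107) - 3031) + B(166, K) = (1/66 - 3031) + (-8 - 1*71) = -200045/66 + (-8 - 71) = -200045/66 - 79 = -205259/66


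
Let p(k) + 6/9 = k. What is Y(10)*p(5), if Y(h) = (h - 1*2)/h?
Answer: 52/15 ≈ 3.4667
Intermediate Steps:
p(k) = -⅔ + k
Y(h) = (-2 + h)/h (Y(h) = (h - 2)/h = (-2 + h)/h)
Y(10)*p(5) = ((-2 + 10)/10)*(-⅔ + 5) = ((⅒)*8)*(13/3) = (⅘)*(13/3) = 52/15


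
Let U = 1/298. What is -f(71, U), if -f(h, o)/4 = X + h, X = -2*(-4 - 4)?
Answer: 348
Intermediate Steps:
U = 1/298 ≈ 0.0033557
X = 16 (X = -2*(-8) = 16)
f(h, o) = -64 - 4*h (f(h, o) = -4*(16 + h) = -64 - 4*h)
-f(71, U) = -(-64 - 4*71) = -(-64 - 284) = -1*(-348) = 348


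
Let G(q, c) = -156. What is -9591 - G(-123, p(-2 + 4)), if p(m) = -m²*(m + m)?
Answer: -9435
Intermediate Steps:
p(m) = -2*m³ (p(m) = -m²*2*m = -2*m³)
-9591 - G(-123, p(-2 + 4)) = -9591 - 1*(-156) = -9591 + 156 = -9435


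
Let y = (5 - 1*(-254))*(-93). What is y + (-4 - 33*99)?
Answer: -27358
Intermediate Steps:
y = -24087 (y = (5 + 254)*(-93) = 259*(-93) = -24087)
y + (-4 - 33*99) = -24087 + (-4 - 33*99) = -24087 + (-4 - 3267) = -24087 - 3271 = -27358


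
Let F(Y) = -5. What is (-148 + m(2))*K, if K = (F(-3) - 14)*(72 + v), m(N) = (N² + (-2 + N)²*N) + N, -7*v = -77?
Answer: 223934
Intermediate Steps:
v = 11 (v = -⅐*(-77) = 11)
m(N) = N + N² + N*(-2 + N)² (m(N) = (N² + N*(-2 + N)²) + N = N + N² + N*(-2 + N)²)
K = -1577 (K = (-5 - 14)*(72 + 11) = -19*83 = -1577)
(-148 + m(2))*K = (-148 + 2*(1 + 2 + (-2 + 2)²))*(-1577) = (-148 + 2*(1 + 2 + 0²))*(-1577) = (-148 + 2*(1 + 2 + 0))*(-1577) = (-148 + 2*3)*(-1577) = (-148 + 6)*(-1577) = -142*(-1577) = 223934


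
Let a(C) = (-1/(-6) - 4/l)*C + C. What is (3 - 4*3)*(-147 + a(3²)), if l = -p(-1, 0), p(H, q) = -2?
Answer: 2781/2 ≈ 1390.5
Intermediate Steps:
l = 2 (l = -1*(-2) = 2)
a(C) = -5*C/6 (a(C) = (-1/(-6) - 4/2)*C + C = (-1*(-⅙) - 4*½)*C + C = (⅙ - 2)*C + C = -11*C/6 + C = -5*C/6)
(3 - 4*3)*(-147 + a(3²)) = (3 - 4*3)*(-147 - ⅚*3²) = (3 - 12)*(-147 - ⅚*9) = -9*(-147 - 15/2) = -9*(-309/2) = 2781/2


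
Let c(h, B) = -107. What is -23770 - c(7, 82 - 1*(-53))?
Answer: -23663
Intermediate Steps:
-23770 - c(7, 82 - 1*(-53)) = -23770 - 1*(-107) = -23770 + 107 = -23663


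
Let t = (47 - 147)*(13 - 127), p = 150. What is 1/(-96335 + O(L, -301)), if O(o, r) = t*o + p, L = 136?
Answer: 1/1454215 ≈ 6.8766e-7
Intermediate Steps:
t = 11400 (t = -100*(-114) = 11400)
O(o, r) = 150 + 11400*o (O(o, r) = 11400*o + 150 = 150 + 11400*o)
1/(-96335 + O(L, -301)) = 1/(-96335 + (150 + 11400*136)) = 1/(-96335 + (150 + 1550400)) = 1/(-96335 + 1550550) = 1/1454215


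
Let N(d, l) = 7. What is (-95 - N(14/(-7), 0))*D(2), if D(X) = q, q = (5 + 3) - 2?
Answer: -612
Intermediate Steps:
q = 6 (q = 8 - 2 = 6)
D(X) = 6
(-95 - N(14/(-7), 0))*D(2) = (-95 - 1*7)*6 = (-95 - 7)*6 = -102*6 = -612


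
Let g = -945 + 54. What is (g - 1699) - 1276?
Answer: -3866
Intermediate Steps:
g = -891
(g - 1699) - 1276 = (-891 - 1699) - 1276 = -2590 - 1276 = -3866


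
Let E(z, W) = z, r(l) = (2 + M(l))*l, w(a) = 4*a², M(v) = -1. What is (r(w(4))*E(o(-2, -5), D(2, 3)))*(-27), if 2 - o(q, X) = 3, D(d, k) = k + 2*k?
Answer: 1728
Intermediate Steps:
D(d, k) = 3*k
o(q, X) = -1 (o(q, X) = 2 - 1*3 = 2 - 3 = -1)
r(l) = l (r(l) = (2 - 1)*l = 1*l = l)
(r(w(4))*E(o(-2, -5), D(2, 3)))*(-27) = ((4*4²)*(-1))*(-27) = ((4*16)*(-1))*(-27) = (64*(-1))*(-27) = -64*(-27) = 1728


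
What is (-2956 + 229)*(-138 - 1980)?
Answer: 5775786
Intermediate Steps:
(-2956 + 229)*(-138 - 1980) = -2727*(-2118) = 5775786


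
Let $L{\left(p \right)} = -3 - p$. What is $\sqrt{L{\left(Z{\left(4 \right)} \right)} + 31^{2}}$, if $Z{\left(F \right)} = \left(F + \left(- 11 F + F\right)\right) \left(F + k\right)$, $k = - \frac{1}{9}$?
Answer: $3 \sqrt{122} \approx 33.136$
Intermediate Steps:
$k = - \frac{1}{9}$ ($k = \left(-1\right) \frac{1}{9} = - \frac{1}{9} \approx -0.11111$)
$Z{\left(F \right)} = - 9 F \left(- \frac{1}{9} + F\right)$ ($Z{\left(F \right)} = \left(F + \left(- 11 F + F\right)\right) \left(F - \frac{1}{9}\right) = \left(F - 10 F\right) \left(- \frac{1}{9} + F\right) = - 9 F \left(- \frac{1}{9} + F\right)$)
$\sqrt{L{\left(Z{\left(4 \right)} \right)} + 31^{2}} = \sqrt{\left(-3 - 4 \left(1 - 36\right)\right) + 31^{2}} = \sqrt{\left(-3 - 4 \left(1 - 36\right)\right) + 961} = \sqrt{\left(-3 - 4 \left(-35\right)\right) + 961} = \sqrt{\left(-3 - -140\right) + 961} = \sqrt{\left(-3 + 140\right) + 961} = \sqrt{137 + 961} = \sqrt{1098} = 3 \sqrt{122}$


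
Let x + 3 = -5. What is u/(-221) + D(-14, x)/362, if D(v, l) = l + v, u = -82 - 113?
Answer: 2528/3077 ≈ 0.82158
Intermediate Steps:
x = -8 (x = -3 - 5 = -8)
u = -195
u/(-221) + D(-14, x)/362 = -195/(-221) + (-8 - 14)/362 = -195*(-1/221) - 22*1/362 = 15/17 - 11/181 = 2528/3077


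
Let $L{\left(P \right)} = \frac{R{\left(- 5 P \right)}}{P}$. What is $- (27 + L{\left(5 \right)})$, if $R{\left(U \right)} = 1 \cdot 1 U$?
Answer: $-22$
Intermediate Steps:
$R{\left(U \right)} = U$ ($R{\left(U \right)} = 1 U = U$)
$L{\left(P \right)} = -5$ ($L{\left(P \right)} = \frac{\left(-5\right) P}{P} = -5$)
$- (27 + L{\left(5 \right)}) = - (27 - 5) = \left(-1\right) 22 = -22$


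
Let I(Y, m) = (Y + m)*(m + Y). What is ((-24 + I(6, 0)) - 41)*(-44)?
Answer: 1276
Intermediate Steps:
I(Y, m) = (Y + m)**2 (I(Y, m) = (Y + m)*(Y + m) = (Y + m)**2)
((-24 + I(6, 0)) - 41)*(-44) = ((-24 + (6 + 0)**2) - 41)*(-44) = ((-24 + 6**2) - 41)*(-44) = ((-24 + 36) - 41)*(-44) = (12 - 41)*(-44) = -29*(-44) = 1276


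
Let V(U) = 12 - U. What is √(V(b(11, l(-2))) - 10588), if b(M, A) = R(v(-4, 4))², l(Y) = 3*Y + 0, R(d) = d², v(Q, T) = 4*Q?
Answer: 4*I*√4757 ≈ 275.88*I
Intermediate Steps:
l(Y) = 3*Y
b(M, A) = 65536 (b(M, A) = ((4*(-4))²)² = ((-16)²)² = 256² = 65536)
√(V(b(11, l(-2))) - 10588) = √((12 - 1*65536) - 10588) = √((12 - 65536) - 10588) = √(-65524 - 10588) = √(-76112) = 4*I*√4757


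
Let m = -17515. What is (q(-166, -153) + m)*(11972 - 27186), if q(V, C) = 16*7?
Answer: 264769242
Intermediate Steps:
q(V, C) = 112
(q(-166, -153) + m)*(11972 - 27186) = (112 - 17515)*(11972 - 27186) = -17403*(-15214) = 264769242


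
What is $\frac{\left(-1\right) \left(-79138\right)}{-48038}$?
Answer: $- \frac{39569}{24019} \approx -1.6474$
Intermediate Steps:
$\frac{\left(-1\right) \left(-79138\right)}{-48038} = 79138 \left(- \frac{1}{48038}\right) = - \frac{39569}{24019}$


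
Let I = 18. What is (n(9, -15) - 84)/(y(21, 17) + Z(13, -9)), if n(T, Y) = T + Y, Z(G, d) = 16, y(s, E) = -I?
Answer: 45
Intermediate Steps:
y(s, E) = -18 (y(s, E) = -1*18 = -18)
(n(9, -15) - 84)/(y(21, 17) + Z(13, -9)) = ((9 - 15) - 84)/(-18 + 16) = (-6 - 84)/(-2) = -90*(-½) = 45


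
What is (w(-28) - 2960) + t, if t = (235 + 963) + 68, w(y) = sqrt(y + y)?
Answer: -1694 + 2*I*sqrt(14) ≈ -1694.0 + 7.4833*I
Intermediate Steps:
w(y) = sqrt(2)*sqrt(y) (w(y) = sqrt(2*y) = sqrt(2)*sqrt(y))
t = 1266 (t = 1198 + 68 = 1266)
(w(-28) - 2960) + t = (sqrt(2)*sqrt(-28) - 2960) + 1266 = (sqrt(2)*(2*I*sqrt(7)) - 2960) + 1266 = (2*I*sqrt(14) - 2960) + 1266 = (-2960 + 2*I*sqrt(14)) + 1266 = -1694 + 2*I*sqrt(14)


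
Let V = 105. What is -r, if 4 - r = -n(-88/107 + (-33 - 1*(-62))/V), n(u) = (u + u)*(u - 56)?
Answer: -8302536278/126225225 ≈ -65.776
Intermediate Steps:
n(u) = 2*u*(-56 + u) (n(u) = (2*u)*(-56 + u) = 2*u*(-56 + u))
r = 8302536278/126225225 (r = 4 - (-1)*2*(-88/107 + (-33 - 1*(-62))/105)*(-56 + (-88/107 + (-33 - 1*(-62))/105)) = 4 - (-1)*2*(-88*1/107 + (-33 + 62)*(1/105))*(-56 + (-88*1/107 + (-33 + 62)*(1/105))) = 4 - (-1)*2*(-88/107 + 29*(1/105))*(-56 + (-88/107 + 29*(1/105))) = 4 - (-1)*2*(-88/107 + 29/105)*(-56 + (-88/107 + 29/105)) = 4 - (-1)*2*(-6137/11235)*(-56 - 6137/11235) = 4 - (-1)*2*(-6137/11235)*(-635297/11235) = 4 - (-1)*7797635378/126225225 = 4 - 1*(-7797635378/126225225) = 4 + 7797635378/126225225 = 8302536278/126225225 ≈ 65.776)
-r = -1*8302536278/126225225 = -8302536278/126225225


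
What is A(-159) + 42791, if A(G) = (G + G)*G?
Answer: 93353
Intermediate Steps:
A(G) = 2*G² (A(G) = (2*G)*G = 2*G²)
A(-159) + 42791 = 2*(-159)² + 42791 = 2*25281 + 42791 = 50562 + 42791 = 93353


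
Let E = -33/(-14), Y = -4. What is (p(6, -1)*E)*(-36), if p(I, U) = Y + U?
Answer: 2970/7 ≈ 424.29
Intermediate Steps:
E = 33/14 (E = -33*(-1/14) = 33/14 ≈ 2.3571)
p(I, U) = -4 + U
(p(6, -1)*E)*(-36) = ((-4 - 1)*(33/14))*(-36) = -5*33/14*(-36) = -165/14*(-36) = 2970/7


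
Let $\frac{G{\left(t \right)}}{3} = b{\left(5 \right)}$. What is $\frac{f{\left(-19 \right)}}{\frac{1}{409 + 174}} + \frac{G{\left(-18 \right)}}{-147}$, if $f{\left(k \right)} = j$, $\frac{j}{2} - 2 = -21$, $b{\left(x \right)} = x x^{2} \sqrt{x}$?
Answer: $-22154 - \frac{125 \sqrt{5}}{49} \approx -22160.0$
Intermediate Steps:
$b{\left(x \right)} = x^{\frac{7}{2}}$ ($b{\left(x \right)} = x^{3} \sqrt{x} = x^{\frac{7}{2}}$)
$j = -38$ ($j = 4 + 2 \left(-21\right) = 4 - 42 = -38$)
$f{\left(k \right)} = -38$
$G{\left(t \right)} = 375 \sqrt{5}$ ($G{\left(t \right)} = 3 \cdot 5^{\frac{7}{2}} = 3 \cdot 125 \sqrt{5} = 375 \sqrt{5}$)
$\frac{f{\left(-19 \right)}}{\frac{1}{409 + 174}} + \frac{G{\left(-18 \right)}}{-147} = - \frac{38}{\frac{1}{409 + 174}} + \frac{375 \sqrt{5}}{-147} = - \frac{38}{\frac{1}{583}} + 375 \sqrt{5} \left(- \frac{1}{147}\right) = - 38 \frac{1}{\frac{1}{583}} - \frac{125 \sqrt{5}}{49} = \left(-38\right) 583 - \frac{125 \sqrt{5}}{49} = -22154 - \frac{125 \sqrt{5}}{49}$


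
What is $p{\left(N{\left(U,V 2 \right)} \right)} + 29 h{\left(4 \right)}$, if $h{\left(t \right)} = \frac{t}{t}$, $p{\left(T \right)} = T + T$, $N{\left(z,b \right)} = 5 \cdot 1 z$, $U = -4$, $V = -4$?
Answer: $-11$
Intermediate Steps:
$N{\left(z,b \right)} = 5 z$
$p{\left(T \right)} = 2 T$
$h{\left(t \right)} = 1$
$p{\left(N{\left(U,V 2 \right)} \right)} + 29 h{\left(4 \right)} = 2 \cdot 5 \left(-4\right) + 29 \cdot 1 = 2 \left(-20\right) + 29 = -40 + 29 = -11$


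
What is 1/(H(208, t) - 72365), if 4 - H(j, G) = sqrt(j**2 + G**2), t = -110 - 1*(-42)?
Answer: -72361/5236066433 + 4*sqrt(2993)/5236066433 ≈ -1.3778e-5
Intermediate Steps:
t = -68 (t = -110 + 42 = -68)
H(j, G) = 4 - sqrt(G**2 + j**2) (H(j, G) = 4 - sqrt(j**2 + G**2) = 4 - sqrt(G**2 + j**2))
1/(H(208, t) - 72365) = 1/((4 - sqrt((-68)**2 + 208**2)) - 72365) = 1/((4 - sqrt(4624 + 43264)) - 72365) = 1/((4 - sqrt(47888)) - 72365) = 1/((4 - 4*sqrt(2993)) - 72365) = 1/(-72361 - 4*sqrt(2993))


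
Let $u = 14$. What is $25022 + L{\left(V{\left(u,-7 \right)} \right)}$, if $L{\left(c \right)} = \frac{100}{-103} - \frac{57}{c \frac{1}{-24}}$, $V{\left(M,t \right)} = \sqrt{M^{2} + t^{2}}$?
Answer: $\frac{2577166}{103} + \frac{1368 \sqrt{5}}{35} \approx 25108.0$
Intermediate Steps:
$L{\left(c \right)} = - \frac{100}{103} + \frac{1368}{c}$ ($L{\left(c \right)} = 100 \left(- \frac{1}{103}\right) - \frac{57}{c \left(- \frac{1}{24}\right)} = - \frac{100}{103} - \frac{57}{\left(- \frac{1}{24}\right) c} = - \frac{100}{103} - 57 \left(- \frac{24}{c}\right) = - \frac{100}{103} + \frac{1368}{c}$)
$25022 + L{\left(V{\left(u,-7 \right)} \right)} = 25022 - \left(\frac{100}{103} - \frac{1368}{\sqrt{14^{2} + \left(-7\right)^{2}}}\right) = 25022 - \left(\frac{100}{103} - \frac{1368}{\sqrt{196 + 49}}\right) = 25022 - \left(\frac{100}{103} - \frac{1368}{\sqrt{245}}\right) = 25022 - \left(\frac{100}{103} - \frac{1368}{7 \sqrt{5}}\right) = 25022 - \left(\frac{100}{103} - 1368 \frac{\sqrt{5}}{35}\right) = 25022 - \left(\frac{100}{103} - \frac{1368 \sqrt{5}}{35}\right) = \frac{2577166}{103} + \frac{1368 \sqrt{5}}{35}$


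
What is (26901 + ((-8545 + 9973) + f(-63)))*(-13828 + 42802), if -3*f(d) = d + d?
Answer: 822021354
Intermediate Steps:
f(d) = -2*d/3 (f(d) = -(d + d)/3 = -2*d/3)
(26901 + ((-8545 + 9973) + f(-63)))*(-13828 + 42802) = (26901 + ((-8545 + 9973) - ⅔*(-63)))*(-13828 + 42802) = (26901 + (1428 + 42))*28974 = (26901 + 1470)*28974 = 28371*28974 = 822021354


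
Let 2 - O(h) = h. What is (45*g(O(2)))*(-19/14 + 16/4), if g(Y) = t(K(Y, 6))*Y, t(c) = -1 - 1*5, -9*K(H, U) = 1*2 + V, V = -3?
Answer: 0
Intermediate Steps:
O(h) = 2 - h
K(H, U) = ⅑ (K(H, U) = -(1*2 - 3)/9 = -(2 - 3)/9 = -⅑*(-1) = ⅑)
t(c) = -6 (t(c) = -1 - 5 = -6)
g(Y) = -6*Y
(45*g(O(2)))*(-19/14 + 16/4) = (45*(-6*(2 - 1*2)))*(-19/14 + 16/4) = (45*(-6*(2 - 2)))*(-19*1/14 + 16*(¼)) = (45*(-6*0))*(-19/14 + 4) = (45*0)*(37/14) = 0*(37/14) = 0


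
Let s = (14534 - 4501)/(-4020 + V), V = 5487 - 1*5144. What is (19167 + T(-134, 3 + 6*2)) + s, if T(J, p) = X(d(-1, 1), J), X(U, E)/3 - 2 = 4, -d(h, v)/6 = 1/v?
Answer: 70533212/3677 ≈ 19182.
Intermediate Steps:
V = 343 (V = 5487 - 5144 = 343)
d(h, v) = -6/v
X(U, E) = 18 (X(U, E) = 6 + 3*4 = 6 + 12 = 18)
s = -10033/3677 (s = (14534 - 4501)/(-4020 + 343) = 10033/(-3677) = 10033*(-1/3677) = -10033/3677 ≈ -2.7286)
T(J, p) = 18
(19167 + T(-134, 3 + 6*2)) + s = (19167 + 18) - 10033/3677 = 19185 - 10033/3677 = 70533212/3677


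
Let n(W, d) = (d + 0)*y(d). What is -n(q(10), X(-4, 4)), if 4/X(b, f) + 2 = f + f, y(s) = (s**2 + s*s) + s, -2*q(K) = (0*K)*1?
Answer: -28/27 ≈ -1.0370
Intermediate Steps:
q(K) = 0 (q(K) = -0*K/2 = -0 = -1/2*0 = 0)
y(s) = s + 2*s**2 (y(s) = (s**2 + s**2) + s = 2*s**2 + s = s + 2*s**2)
X(b, f) = 4/(-2 + 2*f) (X(b, f) = 4/(-2 + (f + f)) = 4/(-2 + 2*f))
n(W, d) = d**2*(1 + 2*d) (n(W, d) = (d + 0)*(d*(1 + 2*d)) = d*(d*(1 + 2*d)) = d**2*(1 + 2*d))
-n(q(10), X(-4, 4)) = -(2/(-1 + 4))**2*(1 + 2*(2/(-1 + 4))) = -(2/3)**2*(1 + 2*(2/3)) = -4*(1 + 4/3)/9 = -4*7/(9*3) = -1*28/27 = -28/27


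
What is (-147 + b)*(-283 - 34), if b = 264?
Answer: -37089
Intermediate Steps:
(-147 + b)*(-283 - 34) = (-147 + 264)*(-283 - 34) = 117*(-317) = -37089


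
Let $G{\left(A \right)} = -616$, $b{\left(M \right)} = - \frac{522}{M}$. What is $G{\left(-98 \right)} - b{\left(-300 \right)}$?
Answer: $- \frac{30887}{50} \approx -617.74$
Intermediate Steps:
$G{\left(-98 \right)} - b{\left(-300 \right)} = -616 - - \frac{522}{-300} = -616 - \left(-522\right) \left(- \frac{1}{300}\right) = -616 - \frac{87}{50} = - \frac{30887}{50}$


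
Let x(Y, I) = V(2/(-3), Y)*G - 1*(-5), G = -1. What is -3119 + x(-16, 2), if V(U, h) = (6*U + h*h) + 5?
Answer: -3371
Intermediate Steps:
V(U, h) = 5 + h² + 6*U (V(U, h) = (6*U + h²) + 5 = (h² + 6*U) + 5 = 5 + h² + 6*U)
x(Y, I) = 4 - Y² (x(Y, I) = (5 + Y² + 6*(2/(-3)))*(-1) - 1*(-5) = (5 + Y² + 6*(2*(-⅓)))*(-1) + 5 = (5 + Y² + 6*(-⅔))*(-1) + 5 = (5 + Y² - 4)*(-1) + 5 = (1 + Y²)*(-1) + 5 = (-1 - Y²) + 5 = 4 - Y²)
-3119 + x(-16, 2) = -3119 + (4 - 1*(-16)²) = -3119 + (4 - 1*256) = -3119 + (4 - 256) = -3119 - 252 = -3371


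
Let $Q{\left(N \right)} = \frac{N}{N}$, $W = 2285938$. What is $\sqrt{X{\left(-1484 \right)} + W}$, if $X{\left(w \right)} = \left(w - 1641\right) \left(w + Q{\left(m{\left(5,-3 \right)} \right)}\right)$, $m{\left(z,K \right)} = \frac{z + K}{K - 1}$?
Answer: $\sqrt{6920313} \approx 2630.6$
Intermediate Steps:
$m{\left(z,K \right)} = \frac{K + z}{-1 + K}$
$Q{\left(N \right)} = 1$
$X{\left(w \right)} = \left(1 + w\right) \left(-1641 + w\right)$ ($X{\left(w \right)} = \left(w - 1641\right) \left(w + 1\right) = \left(-1641 + w\right) \left(1 + w\right) = \left(1 + w\right) \left(-1641 + w\right)$)
$\sqrt{X{\left(-1484 \right)} + W} = \sqrt{\left(-1641 + \left(-1484\right)^{2} - -2433760\right) + 2285938} = \sqrt{\left(-1641 + 2202256 + 2433760\right) + 2285938} = \sqrt{4634375 + 2285938} = \sqrt{6920313}$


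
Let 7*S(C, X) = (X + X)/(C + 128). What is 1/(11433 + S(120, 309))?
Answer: 868/9924153 ≈ 8.7463e-5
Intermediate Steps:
S(C, X) = 2*X/(7*(128 + C)) (S(C, X) = ((X + X)/(C + 128))/7 = ((2*X)/(128 + C))/7 = (2*X/(128 + C))/7 = 2*X/(7*(128 + C)))
1/(11433 + S(120, 309)) = 1/(11433 + (2/7)*309/(128 + 120)) = 1/(11433 + (2/7)*309/248) = 1/(11433 + (2/7)*309*(1/248)) = 1/(11433 + 309/868) = 1/(9924153/868) = 868/9924153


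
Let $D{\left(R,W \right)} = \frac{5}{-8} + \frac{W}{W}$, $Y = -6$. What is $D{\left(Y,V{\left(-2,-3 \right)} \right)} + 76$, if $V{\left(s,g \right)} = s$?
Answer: $\frac{611}{8} \approx 76.375$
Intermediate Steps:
$D{\left(R,W \right)} = \frac{3}{8}$ ($D{\left(R,W \right)} = 5 \left(- \frac{1}{8}\right) + 1 = - \frac{5}{8} + 1 = \frac{3}{8}$)
$D{\left(Y,V{\left(-2,-3 \right)} \right)} + 76 = \frac{3}{8} + 76 = \frac{611}{8}$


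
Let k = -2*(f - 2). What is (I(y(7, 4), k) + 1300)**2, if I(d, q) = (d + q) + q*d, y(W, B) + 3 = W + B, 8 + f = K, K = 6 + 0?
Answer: 1904400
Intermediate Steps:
K = 6
f = -2 (f = -8 + 6 = -2)
k = 8 (k = -2*(-2 - 2) = -2*(-4) = 8)
y(W, B) = -3 + B + W (y(W, B) = -3 + (W + B) = -3 + (B + W) = -3 + B + W)
I(d, q) = d + q + d*q (I(d, q) = (d + q) + d*q = d + q + d*q)
(I(y(7, 4), k) + 1300)**2 = (((-3 + 4 + 7) + 8 + (-3 + 4 + 7)*8) + 1300)**2 = ((8 + 8 + 8*8) + 1300)**2 = ((8 + 8 + 64) + 1300)**2 = (80 + 1300)**2 = 1380**2 = 1904400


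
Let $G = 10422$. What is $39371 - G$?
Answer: $28949$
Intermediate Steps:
$39371 - G = 39371 - 10422 = 28949$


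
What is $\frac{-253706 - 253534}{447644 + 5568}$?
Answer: $- \frac{126810}{113303} \approx -1.1192$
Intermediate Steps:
$\frac{-253706 - 253534}{447644 + 5568} = - \frac{507240}{453212} = \left(-507240\right) \frac{1}{453212} = - \frac{126810}{113303}$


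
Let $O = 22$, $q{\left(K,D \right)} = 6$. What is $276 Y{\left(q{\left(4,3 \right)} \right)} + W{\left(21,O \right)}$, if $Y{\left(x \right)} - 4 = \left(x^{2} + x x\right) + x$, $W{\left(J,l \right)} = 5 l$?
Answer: $22742$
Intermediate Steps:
$Y{\left(x \right)} = 4 + x + 2 x^{2}$ ($Y{\left(x \right)} = 4 + \left(\left(x^{2} + x x\right) + x\right) = 4 + \left(\left(x^{2} + x^{2}\right) + x\right) = 4 + \left(2 x^{2} + x\right) = 4 + \left(x + 2 x^{2}\right) = 4 + x + 2 x^{2}$)
$276 Y{\left(q{\left(4,3 \right)} \right)} + W{\left(21,O \right)} = 276 \left(4 + 6 + 2 \cdot 6^{2}\right) + 5 \cdot 22 = 276 \left(4 + 6 + 2 \cdot 36\right) + 110 = 276 \left(4 + 6 + 72\right) + 110 = 276 \cdot 82 + 110 = 22632 + 110 = 22742$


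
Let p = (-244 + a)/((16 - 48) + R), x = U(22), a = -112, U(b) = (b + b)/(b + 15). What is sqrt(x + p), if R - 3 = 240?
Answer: 36*I*sqrt(23421)/7807 ≈ 0.7057*I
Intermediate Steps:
R = 243 (R = 3 + 240 = 243)
U(b) = 2*b/(15 + b) (U(b) = (2*b)/(15 + b) = 2*b/(15 + b))
x = 44/37 (x = 2*22/(15 + 22) = 2*22/37 = 2*22*(1/37) = 44/37 ≈ 1.1892)
p = -356/211 (p = (-244 - 112)/((16 - 48) + 243) = -356/(-32 + 243) = -356/211 ≈ -1.6872)
sqrt(x + p) = sqrt(44/37 - 356/211) = sqrt(-3888/7807) = 36*I*sqrt(23421)/7807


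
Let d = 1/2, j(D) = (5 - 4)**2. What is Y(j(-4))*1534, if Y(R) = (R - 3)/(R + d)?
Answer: -6136/3 ≈ -2045.3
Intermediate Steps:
j(D) = 1 (j(D) = 1**2 = 1)
d = 1/2 ≈ 0.50000
Y(R) = (-3 + R)/(1/2 + R) (Y(R) = (R - 3)/(R + 1/2) = (-3 + R)/(1/2 + R))
Y(j(-4))*1534 = (2*(-3 + 1)/(1 + 2*1))*1534 = (2*(-2)/(1 + 2))*1534 = (2*(-2)/3)*1534 = (2*(1/3)*(-2))*1534 = -4/3*1534 = -6136/3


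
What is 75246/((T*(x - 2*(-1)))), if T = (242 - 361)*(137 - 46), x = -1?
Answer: -75246/10829 ≈ -6.9486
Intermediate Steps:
T = -10829 (T = -119*91 = -10829)
75246/((T*(x - 2*(-1)))) = 75246/((-10829*(-1 - 2*(-1)))) = 75246/((-10829*(-1 + 2))) = 75246/((-10829*1)) = 75246/(-10829) = 75246*(-1/10829) = -75246/10829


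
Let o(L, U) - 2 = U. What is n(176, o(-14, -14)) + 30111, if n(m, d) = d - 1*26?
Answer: 30073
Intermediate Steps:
o(L, U) = 2 + U
n(m, d) = -26 + d (n(m, d) = d - 26 = -26 + d)
n(176, o(-14, -14)) + 30111 = (-26 + (2 - 14)) + 30111 = (-26 - 12) + 30111 = -38 + 30111 = 30073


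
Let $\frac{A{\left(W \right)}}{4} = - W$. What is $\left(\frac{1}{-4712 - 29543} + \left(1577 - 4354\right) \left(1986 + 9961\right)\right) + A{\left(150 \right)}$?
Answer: $- \frac{1136492487846}{34255} \approx -3.3177 \cdot 10^{7}$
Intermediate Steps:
$A{\left(W \right)} = - 4 W$ ($A{\left(W \right)} = 4 \left(- W\right) = - 4 W$)
$\left(\frac{1}{-4712 - 29543} + \left(1577 - 4354\right) \left(1986 + 9961\right)\right) + A{\left(150 \right)} = \left(\frac{1}{-4712 - 29543} + \left(1577 - 4354\right) \left(1986 + 9961\right)\right) - 600 = \left(\frac{1}{-34255} - 33176819\right) - 600 = \left(- \frac{1}{34255} - 33176819\right) - 600 = - \frac{1136471934846}{34255} - 600 = - \frac{1136492487846}{34255}$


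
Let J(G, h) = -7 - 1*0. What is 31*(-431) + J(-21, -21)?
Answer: -13368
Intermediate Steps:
J(G, h) = -7 (J(G, h) = -7 + 0 = -7)
31*(-431) + J(-21, -21) = 31*(-431) - 7 = -13361 - 7 = -13368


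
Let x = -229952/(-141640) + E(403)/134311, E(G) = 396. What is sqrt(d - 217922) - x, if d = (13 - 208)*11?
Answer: -3867646564/2377976255 + I*sqrt(220067) ≈ -1.6264 + 469.11*I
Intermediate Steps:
x = 3867646564/2377976255 (x = -229952/(-141640) + 396/134311 = -229952*(-1/141640) + 396*(1/134311) = 28744/17705 + 396/134311 = 3867646564/2377976255 ≈ 1.6264)
d = -2145 (d = -195*11 = -2145)
sqrt(d - 217922) - x = sqrt(-2145 - 217922) - 1*3867646564/2377976255 = sqrt(-220067) - 3867646564/2377976255 = I*sqrt(220067) - 3867646564/2377976255 = -3867646564/2377976255 + I*sqrt(220067)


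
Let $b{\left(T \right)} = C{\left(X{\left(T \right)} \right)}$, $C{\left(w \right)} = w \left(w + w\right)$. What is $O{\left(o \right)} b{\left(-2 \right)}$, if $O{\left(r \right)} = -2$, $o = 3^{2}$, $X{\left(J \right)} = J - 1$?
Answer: $-36$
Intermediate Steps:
$X{\left(J \right)} = -1 + J$
$o = 9$
$C{\left(w \right)} = 2 w^{2}$ ($C{\left(w \right)} = w 2 w = 2 w^{2}$)
$b{\left(T \right)} = 2 \left(-1 + T\right)^{2}$
$O{\left(o \right)} b{\left(-2 \right)} = - 2 \cdot 2 \left(-1 - 2\right)^{2} = - 2 \cdot 2 \left(-3\right)^{2} = - 2 \cdot 2 \cdot 9 = \left(-2\right) 18 = -36$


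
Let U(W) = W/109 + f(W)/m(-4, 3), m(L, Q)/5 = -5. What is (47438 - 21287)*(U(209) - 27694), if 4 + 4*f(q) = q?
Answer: -1578819788559/2180 ≈ -7.2423e+8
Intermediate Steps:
f(q) = -1 + q/4
m(L, Q) = -25 (m(L, Q) = 5*(-5) = -25)
U(W) = 1/25 - 9*W/10900 (U(W) = W/109 + (-1 + W/4)/(-25) = W*(1/109) + (-1 + W/4)*(-1/25) = W/109 + (1/25 - W/100) = 1/25 - 9*W/10900)
(47438 - 21287)*(U(209) - 27694) = (47438 - 21287)*((1/25 - 9/10900*209) - 27694) = 26151*((1/25 - 1881/10900) - 27694) = 26151*(-289/2180 - 27694) = 26151*(-60373209/2180) = -1578819788559/2180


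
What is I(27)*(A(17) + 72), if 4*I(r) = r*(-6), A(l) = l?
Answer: -7209/2 ≈ -3604.5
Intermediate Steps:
I(r) = -3*r/2 (I(r) = (r*(-6))/4 = (-6*r)/4 = -3*r/2)
I(27)*(A(17) + 72) = (-3/2*27)*(17 + 72) = -81/2*89 = -7209/2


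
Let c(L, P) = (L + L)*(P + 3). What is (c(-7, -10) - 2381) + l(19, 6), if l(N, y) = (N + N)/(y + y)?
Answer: -13679/6 ≈ -2279.8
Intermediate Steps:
c(L, P) = 2*L*(3 + P) (c(L, P) = (2*L)*(3 + P) = 2*L*(3 + P))
l(N, y) = N/y (l(N, y) = (2*N)/((2*y)) = (2*N)*(1/(2*y)) = N/y)
(c(-7, -10) - 2381) + l(19, 6) = (2*(-7)*(3 - 10) - 2381) + 19/6 = (2*(-7)*(-7) - 2381) + 19*(⅙) = (98 - 2381) + 19/6 = -2283 + 19/6 = -13679/6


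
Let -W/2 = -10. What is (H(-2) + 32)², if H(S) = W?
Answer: 2704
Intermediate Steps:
W = 20 (W = -2*(-10) = 20)
H(S) = 20
(H(-2) + 32)² = (20 + 32)² = 52² = 2704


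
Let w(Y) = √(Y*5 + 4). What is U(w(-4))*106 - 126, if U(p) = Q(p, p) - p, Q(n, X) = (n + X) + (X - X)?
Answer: -126 + 424*I ≈ -126.0 + 424.0*I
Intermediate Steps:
Q(n, X) = X + n (Q(n, X) = (X + n) + 0 = X + n)
w(Y) = √(4 + 5*Y) (w(Y) = √(5*Y + 4) = √(4 + 5*Y))
U(p) = p (U(p) = (p + p) - p = 2*p - p = p)
U(w(-4))*106 - 126 = √(4 + 5*(-4))*106 - 126 = √(4 - 20)*106 - 126 = √(-16)*106 - 126 = (4*I)*106 - 126 = 424*I - 126 = -126 + 424*I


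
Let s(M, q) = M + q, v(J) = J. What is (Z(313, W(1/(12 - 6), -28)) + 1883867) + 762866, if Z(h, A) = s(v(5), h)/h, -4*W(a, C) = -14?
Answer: 828427747/313 ≈ 2.6467e+6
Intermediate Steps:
W(a, C) = 7/2 (W(a, C) = -¼*(-14) = 7/2)
Z(h, A) = (5 + h)/h
(Z(313, W(1/(12 - 6), -28)) + 1883867) + 762866 = ((5 + 313)/313 + 1883867) + 762866 = ((1/313)*318 + 1883867) + 762866 = (318/313 + 1883867) + 762866 = 589650689/313 + 762866 = 828427747/313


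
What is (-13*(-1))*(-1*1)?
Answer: -13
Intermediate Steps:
(-13*(-1))*(-1*1) = 13*(-1) = -13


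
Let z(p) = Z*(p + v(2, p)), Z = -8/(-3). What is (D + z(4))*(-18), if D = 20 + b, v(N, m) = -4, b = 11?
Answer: -558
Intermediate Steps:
Z = 8/3 (Z = -8*(-1/3) = 8/3 ≈ 2.6667)
D = 31 (D = 20 + 11 = 31)
z(p) = -32/3 + 8*p/3 (z(p) = 8*(p - 4)/3 = 8*(-4 + p)/3 = -32/3 + 8*p/3)
(D + z(4))*(-18) = (31 + (-32/3 + (8/3)*4))*(-18) = (31 + (-32/3 + 32/3))*(-18) = (31 + 0)*(-18) = 31*(-18) = -558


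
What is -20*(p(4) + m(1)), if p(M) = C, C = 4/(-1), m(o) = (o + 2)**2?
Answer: -100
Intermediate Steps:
m(o) = (2 + o)**2
C = -4 (C = 4*(-1) = -4)
p(M) = -4
-20*(p(4) + m(1)) = -20*(-4 + (2 + 1)**2) = -20*(-4 + 3**2) = -20*(-4 + 9) = -20*5 = -100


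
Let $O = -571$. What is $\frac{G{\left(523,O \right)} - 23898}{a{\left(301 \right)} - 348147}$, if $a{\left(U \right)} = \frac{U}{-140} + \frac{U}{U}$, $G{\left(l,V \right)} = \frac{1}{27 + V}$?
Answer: $\frac{65002565}{946962968} \approx 0.068643$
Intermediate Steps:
$a{\left(U \right)} = 1 - \frac{U}{140}$ ($a{\left(U \right)} = U \left(- \frac{1}{140}\right) + 1 = - \frac{U}{140} + 1 = 1 - \frac{U}{140}$)
$\frac{G{\left(523,O \right)} - 23898}{a{\left(301 \right)} - 348147} = \frac{\frac{1}{27 - 571} - 23898}{\left(1 - \frac{43}{20}\right) - 348147} = \frac{\frac{1}{-544} - 23898}{\left(1 - \frac{43}{20}\right) - 348147} = \frac{- \frac{1}{544} - 23898}{- \frac{23}{20} - 348147} = - \frac{13000513}{544 \left(- \frac{6962963}{20}\right)} = \left(- \frac{13000513}{544}\right) \left(- \frac{20}{6962963}\right) = \frac{65002565}{946962968}$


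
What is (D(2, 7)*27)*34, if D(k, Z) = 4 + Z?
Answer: 10098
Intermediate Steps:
(D(2, 7)*27)*34 = ((4 + 7)*27)*34 = (11*27)*34 = 297*34 = 10098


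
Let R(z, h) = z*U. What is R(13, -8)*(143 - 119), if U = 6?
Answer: 1872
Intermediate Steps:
R(z, h) = 6*z (R(z, h) = z*6 = 6*z)
R(13, -8)*(143 - 119) = (6*13)*(143 - 119) = 78*24 = 1872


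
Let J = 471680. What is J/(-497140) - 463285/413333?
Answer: -317371951/153346543 ≈ -2.0696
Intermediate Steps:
J/(-497140) - 463285/413333 = 471680/(-497140) - 463285/413333 = 471680*(-1/497140) - 463285*1/413333 = -352/371 - 463285/413333 = -317371951/153346543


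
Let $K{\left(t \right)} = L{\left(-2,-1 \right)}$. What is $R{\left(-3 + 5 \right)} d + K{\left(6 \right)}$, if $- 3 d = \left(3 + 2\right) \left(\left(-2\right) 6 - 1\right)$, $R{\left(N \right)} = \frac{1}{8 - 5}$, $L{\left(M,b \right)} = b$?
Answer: $\frac{56}{9} \approx 6.2222$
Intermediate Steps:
$K{\left(t \right)} = -1$
$R{\left(N \right)} = \frac{1}{3}$
$d = \frac{65}{3}$ ($d = - \frac{\left(3 + 2\right) \left(\left(-2\right) 6 - 1\right)}{3} = - \frac{5 \left(-12 - 1\right)}{3} = - \frac{5 \left(-13\right)}{3} = \left(- \frac{1}{3}\right) \left(-65\right) = \frac{65}{3} \approx 21.667$)
$R{\left(-3 + 5 \right)} d + K{\left(6 \right)} = \frac{1}{3} \cdot \frac{65}{3} - 1 = \frac{65}{9} - 1 = \frac{56}{9}$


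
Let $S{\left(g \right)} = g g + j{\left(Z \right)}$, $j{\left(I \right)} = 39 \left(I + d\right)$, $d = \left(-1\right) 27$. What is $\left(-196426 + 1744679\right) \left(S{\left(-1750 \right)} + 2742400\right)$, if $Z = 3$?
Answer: $8986004674892$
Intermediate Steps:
$d = -27$
$j{\left(I \right)} = -1053 + 39 I$ ($j{\left(I \right)} = 39 \left(I - 27\right) = 39 \left(-27 + I\right) = -1053 + 39 I$)
$S{\left(g \right)} = -936 + g^{2}$ ($S{\left(g \right)} = g g + \left(-1053 + 39 \cdot 3\right) = g^{2} + \left(-1053 + 117\right) = g^{2} - 936 = -936 + g^{2}$)
$\left(-196426 + 1744679\right) \left(S{\left(-1750 \right)} + 2742400\right) = \left(-196426 + 1744679\right) \left(\left(-936 + \left(-1750\right)^{2}\right) + 2742400\right) = 1548253 \left(\left(-936 + 3062500\right) + 2742400\right) = 1548253 \left(3061564 + 2742400\right) = 1548253 \cdot 5803964 = 8986004674892$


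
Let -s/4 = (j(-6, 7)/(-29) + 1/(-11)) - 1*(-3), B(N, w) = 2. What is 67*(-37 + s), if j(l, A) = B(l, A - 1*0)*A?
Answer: -998233/319 ≈ -3129.3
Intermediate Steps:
j(l, A) = 2*A
s = -3096/319 (s = -4*(((2*7)/(-29) + 1/(-11)) - 1*(-3)) = -4*((14*(-1/29) + 1*(-1/11)) + 3) = -4*((-14/29 - 1/11) + 3) = -4*(-183/319 + 3) = -4*774/319 = -3096/319 ≈ -9.7053)
67*(-37 + s) = 67*(-37 - 3096/319) = 67*(-14899/319) = -998233/319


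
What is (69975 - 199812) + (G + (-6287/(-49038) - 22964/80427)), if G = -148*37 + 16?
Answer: -177869725934735/1314659742 ≈ -1.3530e+5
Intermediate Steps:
G = -5460 (G = -5476 + 16 = -5460)
(69975 - 199812) + (G + (-6287/(-49038) - 22964/80427)) = (69975 - 199812) + (-5460 + (-6287/(-49038) - 22964/80427)) = -129837 + (-5460 + (-6287*(-1/49038) - 22964*1/80427)) = -129837 + (-5460 + (6287/49038 - 22964/80427)) = -129837 + (-5460 - 206821361/1314659742) = -129837 - 7178249012681/1314659742 = -177869725934735/1314659742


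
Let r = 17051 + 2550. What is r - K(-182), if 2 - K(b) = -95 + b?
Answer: 19322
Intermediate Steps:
K(b) = 97 - b (K(b) = 2 - (-95 + b) = 2 + (95 - b) = 97 - b)
r = 19601
r - K(-182) = 19601 - (97 - 1*(-182)) = 19601 - (97 + 182) = 19601 - 1*279 = 19601 - 279 = 19322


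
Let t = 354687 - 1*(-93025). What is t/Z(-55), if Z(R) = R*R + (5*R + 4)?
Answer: 13168/81 ≈ 162.57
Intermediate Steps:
t = 447712 (t = 354687 + 93025 = 447712)
Z(R) = 4 + R² + 5*R (Z(R) = R² + (4 + 5*R) = 4 + R² + 5*R)
t/Z(-55) = 447712/(4 + (-55)² + 5*(-55)) = 447712/(4 + 3025 - 275) = 447712/2754 = 447712*(1/2754) = 13168/81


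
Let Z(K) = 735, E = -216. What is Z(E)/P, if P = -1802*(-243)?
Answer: 245/145962 ≈ 0.0016785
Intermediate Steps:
P = 437886
Z(E)/P = 735/437886 = 735*(1/437886) = 245/145962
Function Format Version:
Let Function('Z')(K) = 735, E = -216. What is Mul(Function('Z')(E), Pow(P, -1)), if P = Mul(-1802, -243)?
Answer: Rational(245, 145962) ≈ 0.0016785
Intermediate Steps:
P = 437886
Mul(Function('Z')(E), Pow(P, -1)) = Mul(735, Pow(437886, -1)) = Mul(735, Rational(1, 437886)) = Rational(245, 145962)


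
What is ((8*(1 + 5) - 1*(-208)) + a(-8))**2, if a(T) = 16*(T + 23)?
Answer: 246016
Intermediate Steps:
a(T) = 368 + 16*T (a(T) = 16*(23 + T) = 368 + 16*T)
((8*(1 + 5) - 1*(-208)) + a(-8))**2 = ((8*(1 + 5) - 1*(-208)) + (368 + 16*(-8)))**2 = ((8*6 + 208) + (368 - 128))**2 = ((48 + 208) + 240)**2 = (256 + 240)**2 = 496**2 = 246016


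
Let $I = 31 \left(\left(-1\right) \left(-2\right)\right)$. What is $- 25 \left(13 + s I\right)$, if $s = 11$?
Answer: $-17375$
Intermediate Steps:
$I = 62$ ($I = 31 \cdot 2 = 62$)
$- 25 \left(13 + s I\right) = - 25 \left(13 + 11 \cdot 62\right) = - 25 \left(13 + 682\right) = \left(-25\right) 695 = -17375$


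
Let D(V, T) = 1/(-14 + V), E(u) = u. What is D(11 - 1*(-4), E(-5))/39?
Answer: 1/39 ≈ 0.025641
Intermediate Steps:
D(11 - 1*(-4), E(-5))/39 = 1/((-14 + (11 - 1*(-4)))*39) = (1/39)/(-14 + (11 + 4)) = (1/39)/(-14 + 15) = (1/39)/1 = 1*(1/39) = 1/39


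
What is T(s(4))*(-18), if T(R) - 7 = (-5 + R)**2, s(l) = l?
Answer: -144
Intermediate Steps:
T(R) = 7 + (-5 + R)**2
T(s(4))*(-18) = (7 + (-5 + 4)**2)*(-18) = (7 + (-1)**2)*(-18) = (7 + 1)*(-18) = 8*(-18) = -144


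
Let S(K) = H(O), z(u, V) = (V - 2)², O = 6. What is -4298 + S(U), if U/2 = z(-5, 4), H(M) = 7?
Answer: -4291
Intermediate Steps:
z(u, V) = (-2 + V)²
U = 8 (U = 2*(-2 + 4)² = 2*2² = 2*4 = 8)
S(K) = 7
-4298 + S(U) = -4298 + 7 = -4291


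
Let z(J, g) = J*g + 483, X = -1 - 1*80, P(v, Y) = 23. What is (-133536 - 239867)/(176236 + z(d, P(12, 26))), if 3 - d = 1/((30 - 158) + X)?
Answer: -78041227/36948715 ≈ -2.1121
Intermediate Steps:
X = -81 (X = -1 - 80 = -81)
d = 628/209 (d = 3 - 1/((30 - 158) - 81) = 3 - 1/(-128 - 81) = 3 - 1/(-209) = 3 - 1*(-1/209) = 3 + 1/209 = 628/209 ≈ 3.0048)
z(J, g) = 483 + J*g
(-133536 - 239867)/(176236 + z(d, P(12, 26))) = (-133536 - 239867)/(176236 + (483 + (628/209)*23)) = -373403/(176236 + (483 + 14444/209)) = -373403/(176236 + 115391/209) = -373403/36948715/209 = -373403*209/36948715 = -78041227/36948715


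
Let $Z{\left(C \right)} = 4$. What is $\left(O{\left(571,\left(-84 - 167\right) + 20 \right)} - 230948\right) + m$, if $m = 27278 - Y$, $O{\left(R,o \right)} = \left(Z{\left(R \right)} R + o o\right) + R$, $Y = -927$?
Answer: $-146527$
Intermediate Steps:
$O{\left(R,o \right)} = o^{2} + 5 R$ ($O{\left(R,o \right)} = \left(4 R + o o\right) + R = \left(4 R + o^{2}\right) + R = \left(o^{2} + 4 R\right) + R = o^{2} + 5 R$)
$m = 28205$ ($m = 27278 - -927 = 27278 + 927 = 28205$)
$\left(O{\left(571,\left(-84 - 167\right) + 20 \right)} - 230948\right) + m = \left(\left(\left(\left(-84 - 167\right) + 20\right)^{2} + 5 \cdot 571\right) - 230948\right) + 28205 = \left(\left(\left(-251 + 20\right)^{2} + 2855\right) - 230948\right) + 28205 = \left(\left(\left(-231\right)^{2} + 2855\right) - 230948\right) + 28205 = \left(\left(53361 + 2855\right) - 230948\right) + 28205 = \left(56216 - 230948\right) + 28205 = -174732 + 28205 = -146527$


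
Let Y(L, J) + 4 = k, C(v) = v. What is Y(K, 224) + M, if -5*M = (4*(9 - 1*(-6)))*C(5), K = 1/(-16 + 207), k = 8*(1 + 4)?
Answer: -24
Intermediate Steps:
k = 40 (k = 8*5 = 40)
K = 1/191 ≈ 0.0052356
Y(L, J) = 36 (Y(L, J) = -4 + 40 = 36)
M = -60 (M = -4*(9 - 1*(-6))*5/5 = -4*(9 + 6)*5/5 = -4*15*5/5 = -12*5 = -⅕*300 = -60)
Y(K, 224) + M = 36 - 60 = -24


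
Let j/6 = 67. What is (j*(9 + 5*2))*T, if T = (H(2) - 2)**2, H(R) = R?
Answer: 0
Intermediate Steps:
j = 402 (j = 6*67 = 402)
T = 0 (T = (2 - 2)**2 = 0**2 = 0)
(j*(9 + 5*2))*T = (402*(9 + 5*2))*0 = (402*(9 + 10))*0 = (402*19)*0 = 7638*0 = 0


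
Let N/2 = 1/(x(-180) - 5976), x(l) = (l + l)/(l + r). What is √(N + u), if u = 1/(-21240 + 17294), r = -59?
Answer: I*√8104723008082/117385608 ≈ 0.024252*I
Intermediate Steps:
x(l) = 2*l/(-59 + l) (x(l) = (l + l)/(l - 59) = (2*l)/(-59 + l) = 2*l/(-59 + l))
u = -1/3946 (u = 1/(-3946) = -1/3946 ≈ -0.00025342)
N = -239/713952 (N = 2/(2*(-180)/(-59 - 180) - 5976) = 2/(2*(-180)/(-239) - 5976) = 2/(2*(-180)*(-1/239) - 5976) = 2/(360/239 - 5976) = 2/(-1427904/239) = 2*(-239/1427904) = -239/713952 ≈ -0.00033476)
√(N + u) = √(-239/713952 - 1/3946) = √(-828523/1408627296) = I*√8104723008082/117385608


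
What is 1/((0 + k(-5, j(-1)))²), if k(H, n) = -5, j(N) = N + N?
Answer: 1/25 ≈ 0.040000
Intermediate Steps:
j(N) = 2*N
1/((0 + k(-5, j(-1)))²) = 1/((0 - 5)²) = 1/((-5)²) = 1/25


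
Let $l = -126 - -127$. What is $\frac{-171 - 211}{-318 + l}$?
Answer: $\frac{382}{317} \approx 1.205$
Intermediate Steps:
$l = 1$ ($l = -126 + 127 = 1$)
$\frac{-171 - 211}{-318 + l} = \frac{-171 - 211}{-318 + 1} = - \frac{382}{-317} = \left(-382\right) \left(- \frac{1}{317}\right) = \frac{382}{317}$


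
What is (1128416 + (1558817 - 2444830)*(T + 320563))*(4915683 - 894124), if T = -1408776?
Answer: 3877474556741075415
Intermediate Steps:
(1128416 + (1558817 - 2444830)*(T + 320563))*(4915683 - 894124) = (1128416 + (1558817 - 2444830)*(-1408776 + 320563))*(4915683 - 894124) = (1128416 - 886013*(-1088213))*4021559 = (1128416 + 964170864769)*4021559 = 964171993185*4021559 = 3877474556741075415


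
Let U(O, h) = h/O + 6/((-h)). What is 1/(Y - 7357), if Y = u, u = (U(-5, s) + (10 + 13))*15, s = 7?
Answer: -7/49321 ≈ -0.00014193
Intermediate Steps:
U(O, h) = -6/h + h/O (U(O, h) = h/O + 6*(-1/h) = h/O - 6/h = -6/h + h/O)
u = 2178/7 (u = ((-6/7 + 7/(-5)) + (10 + 13))*15 = ((-6*1/7 + 7*(-1/5)) + 23)*15 = ((-6/7 - 7/5) + 23)*15 = (-79/35 + 23)*15 = (726/35)*15 = 2178/7 ≈ 311.14)
Y = 2178/7 ≈ 311.14
1/(Y - 7357) = 1/(2178/7 - 7357) = 1/(-49321/7) = -7/49321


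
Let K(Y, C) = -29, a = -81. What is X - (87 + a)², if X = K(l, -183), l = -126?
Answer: -65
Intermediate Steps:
X = -29
X - (87 + a)² = -29 - (87 - 81)² = -29 - 1*6² = -29 - 1*36 = -29 - 36 = -65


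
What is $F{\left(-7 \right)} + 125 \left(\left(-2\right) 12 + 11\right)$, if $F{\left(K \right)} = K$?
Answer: $-1632$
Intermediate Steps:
$F{\left(-7 \right)} + 125 \left(\left(-2\right) 12 + 11\right) = -7 + 125 \left(\left(-2\right) 12 + 11\right) = -7 + 125 \left(-24 + 11\right) = -7 + 125 \left(-13\right) = -7 - 1625 = -1632$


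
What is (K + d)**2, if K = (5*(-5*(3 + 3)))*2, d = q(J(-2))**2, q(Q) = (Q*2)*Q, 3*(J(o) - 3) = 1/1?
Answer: 246490000/6561 ≈ 37569.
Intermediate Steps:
J(o) = 10/3 (J(o) = 3 + (1/3)/1 = 3 + (1/3)*1 = 3 + 1/3 = 10/3)
q(Q) = 2*Q**2 (q(Q) = (2*Q)*Q = 2*Q**2)
d = 40000/81 (d = (2*(10/3)**2)**2 = (2*(100/9))**2 = (200/9)**2 = 40000/81 ≈ 493.83)
K = -300 (K = (5*(-5*6))*2 = (5*(-30))*2 = -150*2 = -300)
(K + d)**2 = (-300 + 40000/81)**2 = (15700/81)**2 = 246490000/6561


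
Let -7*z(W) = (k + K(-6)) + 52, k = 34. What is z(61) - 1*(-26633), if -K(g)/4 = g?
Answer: 186321/7 ≈ 26617.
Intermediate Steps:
K(g) = -4*g
z(W) = -110/7 (z(W) = -((34 - 4*(-6)) + 52)/7 = -((34 + 24) + 52)/7 = -(58 + 52)/7 = -1/7*110 = -110/7)
z(61) - 1*(-26633) = -110/7 - 1*(-26633) = -110/7 + 26633 = 186321/7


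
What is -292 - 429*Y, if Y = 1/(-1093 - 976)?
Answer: -603719/2069 ≈ -291.79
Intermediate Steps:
Y = -1/2069 (Y = 1/(-2069) = -1/2069 ≈ -0.00048333)
-292 - 429*Y = -292 - 429*(-1/2069) = -292 + 429/2069 = -603719/2069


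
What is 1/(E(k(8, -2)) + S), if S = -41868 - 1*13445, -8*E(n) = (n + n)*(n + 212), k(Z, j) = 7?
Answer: -4/222785 ≈ -1.7955e-5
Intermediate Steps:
E(n) = -n*(212 + n)/4 (E(n) = -(n + n)*(n + 212)/8 = -2*n*(212 + n)/8 = -n*(212 + n)/4)
S = -55313 (S = -41868 - 13445 = -55313)
1/(E(k(8, -2)) + S) = 1/(-1/4*7*(212 + 7) - 55313) = 1/(-1/4*7*219 - 55313) = 1/(-1533/4 - 55313) = 1/(-222785/4) = -4/222785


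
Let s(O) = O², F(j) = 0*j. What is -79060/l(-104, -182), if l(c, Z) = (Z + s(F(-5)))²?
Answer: -19765/8281 ≈ -2.3868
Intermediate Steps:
F(j) = 0
l(c, Z) = Z² (l(c, Z) = (Z + 0²)² = (Z + 0)² = Z²)
-79060/l(-104, -182) = -79060/((-182)²) = -79060/33124 = -79060*1/33124 = -19765/8281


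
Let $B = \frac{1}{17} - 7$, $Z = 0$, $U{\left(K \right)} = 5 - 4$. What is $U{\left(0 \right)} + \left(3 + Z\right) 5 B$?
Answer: $- \frac{1753}{17} \approx -103.12$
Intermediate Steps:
$U{\left(K \right)} = 1$ ($U{\left(K \right)} = 5 - 4 = 1$)
$B = - \frac{118}{17}$ ($B = \frac{1}{17} - 7 = - \frac{118}{17} \approx -6.9412$)
$U{\left(0 \right)} + \left(3 + Z\right) 5 B = 1 + \left(3 + 0\right) 5 \left(- \frac{118}{17}\right) = 1 + 3 \cdot 5 \left(- \frac{118}{17}\right) = 1 + 15 \left(- \frac{118}{17}\right) = 1 - \frac{1770}{17} = - \frac{1753}{17}$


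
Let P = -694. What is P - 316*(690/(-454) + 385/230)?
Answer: -3877596/5221 ≈ -742.69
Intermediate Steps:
P - 316*(690/(-454) + 385/230) = -694 - 316*(690/(-454) + 385/230) = -694 - 316*(690*(-1/454) + 385*(1/230)) = -694 - 316*(-345/227 + 77/46) = -694 - 316*1609/10442 = -694 - 254222/5221 = -3877596/5221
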